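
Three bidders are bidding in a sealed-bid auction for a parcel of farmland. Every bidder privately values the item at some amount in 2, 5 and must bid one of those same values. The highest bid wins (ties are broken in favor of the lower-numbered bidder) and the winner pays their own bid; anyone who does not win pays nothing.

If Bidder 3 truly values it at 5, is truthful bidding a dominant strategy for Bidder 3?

Check each profile of the others' bids and compare truth against every alternative bid.
Others bid (2, 2): truth gives 0, best alternative gives 0.
Others bid (2, 5): truth gives 0, best alternative gives 0.
Others bid (5, 2): truth gives 0, best alternative gives 0.
Others bid (5, 5): truth gives 0, best alternative gives 0.
In every case the truthful bid is at least as good as any alternative, so it is a dominant strategy.

Yes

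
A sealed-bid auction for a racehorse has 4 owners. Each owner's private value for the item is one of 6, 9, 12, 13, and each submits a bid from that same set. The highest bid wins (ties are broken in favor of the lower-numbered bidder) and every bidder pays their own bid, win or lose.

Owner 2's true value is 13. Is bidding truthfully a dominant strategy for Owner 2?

Consider the case where Owner 1 bids 6, Owner 3 bids 6 and Owner 4 bids 6.
Truthful bid 13: wins, pays 13, utility 13 - 13 = 0.
Bid 9 instead: wins, pays 9, utility 13 - 9 = 4.
Since 4 > 0, bidding 9 is strictly better here, so truthful bidding is not dominant.

No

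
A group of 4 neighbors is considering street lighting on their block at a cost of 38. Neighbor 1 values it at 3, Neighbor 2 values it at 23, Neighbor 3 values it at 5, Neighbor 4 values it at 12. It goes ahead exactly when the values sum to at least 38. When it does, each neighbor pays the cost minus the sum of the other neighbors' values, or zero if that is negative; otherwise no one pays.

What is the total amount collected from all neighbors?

25

Total value 43 ≥ cost 38, so it is built.
Neighbor 1: others sum to 40; max(0, 38 - 40) = 0.
Neighbor 2: others sum to 20; max(0, 38 - 20) = 18.
Neighbor 3: others sum to 38; max(0, 38 - 38) = 0.
Neighbor 4: others sum to 31; max(0, 38 - 31) = 7.
Total collected = 0 + 18 + 0 + 7 = 25.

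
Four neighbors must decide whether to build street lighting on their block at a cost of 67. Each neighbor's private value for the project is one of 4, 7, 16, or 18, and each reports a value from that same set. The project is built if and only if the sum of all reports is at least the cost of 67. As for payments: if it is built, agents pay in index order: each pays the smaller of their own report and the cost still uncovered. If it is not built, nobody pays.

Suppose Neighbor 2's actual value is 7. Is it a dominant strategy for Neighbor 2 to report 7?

Check each profile of the others' reports and compare truth against every alternative report.
Others report (4, 4, 4): truth gives 0, best alternative gives 0.
Others report (4, 4, 7): truth gives 0, best alternative gives 0.
Others report (4, 4, 16): truth gives 0, best alternative gives 0.
Others report (4, 4, 18): truth gives 0, best alternative gives 0.
Others report (4, 7, 4): truth gives 0, best alternative gives 0.
Others report (4, 7, 7): truth gives 0, best alternative gives 0.
(Remaining 58 profiles checked similarly; truth is weakly best in each.)
In every case the truthful report is at least as good as any alternative, so it is a dominant strategy.

Yes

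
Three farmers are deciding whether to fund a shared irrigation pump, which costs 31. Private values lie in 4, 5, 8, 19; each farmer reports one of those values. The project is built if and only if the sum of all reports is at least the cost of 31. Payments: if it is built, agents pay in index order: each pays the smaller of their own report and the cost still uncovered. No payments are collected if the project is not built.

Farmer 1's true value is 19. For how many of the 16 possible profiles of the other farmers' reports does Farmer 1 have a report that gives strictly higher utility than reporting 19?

Others report (4, 19): truth gives 0; report 8 gives 11 > 0. Violating.
Others report (5, 19): truth gives 0; report 8 gives 11 > 0. Violating.
Others report (8, 19): truth gives 0; report 4 gives 15 > 0. Violating.
Others report (19, 4): truth gives 0; report 8 gives 11 > 0. Violating.
Others report (4, 4): truth gives 0; no alternative beats it.
Others report (4, 5): truth gives 0; no alternative beats it.
(Checking all 16 profiles: 7 have a profitable deviation, 9 do not.)

7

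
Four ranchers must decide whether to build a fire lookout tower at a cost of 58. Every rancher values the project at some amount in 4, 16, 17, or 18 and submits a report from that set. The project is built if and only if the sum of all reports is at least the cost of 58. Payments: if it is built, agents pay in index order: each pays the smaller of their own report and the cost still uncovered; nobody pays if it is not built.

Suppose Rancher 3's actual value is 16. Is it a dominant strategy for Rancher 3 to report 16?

Consider the case where Rancher 1 reports 18, Rancher 2 reports 18 and Rancher 4 reports 18.
Truthful report 16: project built, pays 16, utility 16 - 16 = 0.
Report 4 instead: project built, pays 4, utility 16 - 4 = 12.
Since 12 > 0, reporting 4 is strictly better here, so truthful reporting is not dominant.

No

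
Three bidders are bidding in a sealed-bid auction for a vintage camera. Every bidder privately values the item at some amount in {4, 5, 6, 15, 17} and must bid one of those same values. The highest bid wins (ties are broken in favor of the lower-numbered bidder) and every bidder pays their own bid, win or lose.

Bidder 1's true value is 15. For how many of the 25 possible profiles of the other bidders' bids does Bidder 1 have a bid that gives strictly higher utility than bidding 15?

18

Others bid (4, 4): truth gives 0; bid 4 gives 11 > 0. Violating.
Others bid (4, 5): truth gives 0; bid 5 gives 10 > 0. Violating.
Others bid (4, 6): truth gives 0; bid 6 gives 9 > 0. Violating.
Others bid (4, 17): truth gives -15; bid 17 gives -2 > -15. Violating.
Others bid (4, 15): truth gives 0; no alternative beats it.
Others bid (5, 15): truth gives 0; no alternative beats it.
(Checking all 25 profiles: 18 have a profitable deviation, 7 do not.)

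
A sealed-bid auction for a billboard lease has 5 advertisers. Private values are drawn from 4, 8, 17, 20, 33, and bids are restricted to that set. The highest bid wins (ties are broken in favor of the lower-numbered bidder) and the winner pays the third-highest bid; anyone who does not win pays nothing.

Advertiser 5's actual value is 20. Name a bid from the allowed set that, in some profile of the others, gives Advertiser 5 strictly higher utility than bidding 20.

33

Suppose Advertiser 1 bids 4, Advertiser 2 bids 4, Advertiser 3 bids 4 and Advertiser 4 bids 20.
Bid 20: loses, pays 0, utility 0.
Bid 33: wins, pays 4, utility 20 - 4 = 16.
So bidding 33 beats truth here (16 > 0).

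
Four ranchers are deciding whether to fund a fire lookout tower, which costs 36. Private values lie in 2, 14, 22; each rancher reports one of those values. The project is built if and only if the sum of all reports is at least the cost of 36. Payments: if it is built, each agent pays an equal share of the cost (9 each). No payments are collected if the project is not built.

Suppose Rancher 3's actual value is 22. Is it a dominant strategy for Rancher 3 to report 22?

Check each profile of the others' reports and compare truth against every alternative report.
Others report (2, 2, 14): truth gives 13, best alternative gives 0.
Others report (2, 14, 2): truth gives 13, best alternative gives 0.
Others report (14, 2, 2): truth gives 13, best alternative gives 0.
Others report (2, 2, 22): truth gives 13, best alternative gives 13.
Others report (2, 14, 14): truth gives 13, best alternative gives 13.
Others report (2, 14, 22): truth gives 13, best alternative gives 13.
(Remaining 21 profiles checked similarly; truth is weakly best in each.)
In every case the truthful report is at least as good as any alternative, so it is a dominant strategy.

Yes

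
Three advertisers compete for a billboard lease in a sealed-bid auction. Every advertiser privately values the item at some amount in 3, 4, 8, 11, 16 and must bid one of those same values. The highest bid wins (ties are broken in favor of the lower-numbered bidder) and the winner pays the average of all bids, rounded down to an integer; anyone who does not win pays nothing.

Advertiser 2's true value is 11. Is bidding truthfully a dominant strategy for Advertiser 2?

Consider the case where Advertiser 1 bids 3 and Advertiser 3 bids 3.
Truthful bid 11: wins, pays 5, utility 11 - 5 = 6.
Bid 4 instead: wins, pays 3, utility 11 - 3 = 8.
Since 8 > 6, bidding 4 is strictly better here, so truthful bidding is not dominant.

No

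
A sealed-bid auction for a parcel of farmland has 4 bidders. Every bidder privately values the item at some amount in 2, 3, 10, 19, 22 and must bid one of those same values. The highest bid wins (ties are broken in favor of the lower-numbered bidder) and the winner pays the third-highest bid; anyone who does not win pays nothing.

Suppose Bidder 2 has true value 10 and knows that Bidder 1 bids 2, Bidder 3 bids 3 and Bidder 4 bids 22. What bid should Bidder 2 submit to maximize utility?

Bid 2: loses, pays 0, utility 0.
Bid 3: loses, pays 0, utility 0.
Bid 10: loses, pays 0, utility 0.
Bid 19: loses, pays 0, utility 0.
Bid 22: wins, pays 3, utility 10 - 3 = 7.
The best choice is 22 with utility 7.

22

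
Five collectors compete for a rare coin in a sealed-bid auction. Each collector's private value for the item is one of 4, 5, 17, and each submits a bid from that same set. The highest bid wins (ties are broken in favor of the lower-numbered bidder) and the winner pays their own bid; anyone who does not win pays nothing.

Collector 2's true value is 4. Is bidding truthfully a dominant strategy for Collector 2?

Yes

Check each profile of the others' bids and compare truth against every alternative bid.
Others bid (4, 4, 4, 4): truth gives 0, best alternative gives -1.
Others bid (4, 4, 4, 5): truth gives 0, best alternative gives -1.
Others bid (4, 4, 5, 4): truth gives 0, best alternative gives -1.
Others bid (4, 4, 5, 5): truth gives 0, best alternative gives -1.
Others bid (4, 5, 4, 4): truth gives 0, best alternative gives -1.
Others bid (4, 5, 4, 5): truth gives 0, best alternative gives -1.
(Remaining 75 profiles checked similarly; truth is weakly best in each.)
In every case the truthful bid is at least as good as any alternative, so it is a dominant strategy.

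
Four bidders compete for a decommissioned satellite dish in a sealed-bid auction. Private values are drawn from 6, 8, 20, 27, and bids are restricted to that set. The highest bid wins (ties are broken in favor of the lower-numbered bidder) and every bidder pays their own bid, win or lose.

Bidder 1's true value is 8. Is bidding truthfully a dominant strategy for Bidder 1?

No

Consider the case where Bidder 2 bids 6, Bidder 3 bids 6 and Bidder 4 bids 6.
Truthful bid 8: wins, pays 8, utility 8 - 8 = 0.
Bid 6 instead: wins, pays 6, utility 8 - 6 = 2.
Since 2 > 0, bidding 6 is strictly better here, so truthful bidding is not dominant.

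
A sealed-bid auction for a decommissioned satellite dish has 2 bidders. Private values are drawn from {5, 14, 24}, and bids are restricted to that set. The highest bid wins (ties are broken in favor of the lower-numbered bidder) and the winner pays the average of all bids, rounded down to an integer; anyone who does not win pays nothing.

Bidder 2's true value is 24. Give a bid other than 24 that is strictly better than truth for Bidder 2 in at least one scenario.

14

Suppose Bidder 1 bids 5.
Bid 24: wins, pays 14, utility 24 - 14 = 10.
Bid 14: wins, pays 9, utility 24 - 9 = 15.
So bidding 14 beats truth here (15 > 10).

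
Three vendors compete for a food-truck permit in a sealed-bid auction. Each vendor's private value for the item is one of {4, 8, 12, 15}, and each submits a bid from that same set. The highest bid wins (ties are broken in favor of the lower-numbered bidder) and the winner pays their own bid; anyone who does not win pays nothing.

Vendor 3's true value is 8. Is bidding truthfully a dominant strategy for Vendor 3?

Check each profile of the others' bids and compare truth against every alternative bid.
Others bid (4, 4): truth gives 0, best alternative gives 0.
Others bid (4, 8): truth gives 0, best alternative gives 0.
Others bid (4, 12): truth gives 0, best alternative gives 0.
Others bid (4, 15): truth gives 0, best alternative gives 0.
Others bid (8, 4): truth gives 0, best alternative gives 0.
Others bid (8, 8): truth gives 0, best alternative gives 0.
(Remaining 10 profiles checked similarly; truth is weakly best in each.)
In every case the truthful bid is at least as good as any alternative, so it is a dominant strategy.

Yes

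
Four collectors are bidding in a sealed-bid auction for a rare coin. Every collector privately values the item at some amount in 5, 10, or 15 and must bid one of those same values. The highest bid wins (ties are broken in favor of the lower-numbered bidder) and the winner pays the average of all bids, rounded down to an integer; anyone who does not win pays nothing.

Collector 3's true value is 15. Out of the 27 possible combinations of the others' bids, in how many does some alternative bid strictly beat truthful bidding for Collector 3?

2

Others bid (5, 5, 5): truth gives 8; bid 10 gives 9 > 8. Violating.
Others bid (5, 5, 10): truth gives 7; bid 10 gives 8 > 7. Violating.
Others bid (5, 5, 15): truth gives 5; no alternative beats it.
Others bid (5, 10, 5): truth gives 7; no alternative beats it.
(Checking all 27 profiles: 2 have a profitable deviation, 25 do not.)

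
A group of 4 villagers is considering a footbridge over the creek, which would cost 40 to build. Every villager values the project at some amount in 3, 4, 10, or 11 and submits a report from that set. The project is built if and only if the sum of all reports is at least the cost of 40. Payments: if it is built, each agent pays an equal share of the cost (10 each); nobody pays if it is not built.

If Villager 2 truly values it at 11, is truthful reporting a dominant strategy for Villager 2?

Yes

Check each profile of the others' reports and compare truth against every alternative report.
Others report (10, 10, 10): truth gives 1, best alternative gives 1.
Others report (10, 10, 11): truth gives 1, best alternative gives 1.
Others report (10, 11, 10): truth gives 1, best alternative gives 1.
Others report (10, 11, 11): truth gives 1, best alternative gives 1.
Others report (11, 10, 10): truth gives 1, best alternative gives 1.
Others report (11, 10, 11): truth gives 1, best alternative gives 1.
(Remaining 58 profiles checked similarly; truth is weakly best in each.)
In every case the truthful report is at least as good as any alternative, so it is a dominant strategy.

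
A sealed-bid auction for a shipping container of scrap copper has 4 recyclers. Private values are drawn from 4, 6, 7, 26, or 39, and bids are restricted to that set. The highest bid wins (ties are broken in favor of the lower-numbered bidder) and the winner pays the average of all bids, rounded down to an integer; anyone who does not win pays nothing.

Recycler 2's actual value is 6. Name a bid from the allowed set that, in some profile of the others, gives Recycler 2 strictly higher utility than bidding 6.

Suppose Recycler 1 bids 4, Recycler 3 bids 4 and Recycler 4 bids 7.
Bid 6: loses, pays 0, utility 0.
Bid 7: wins, pays 5, utility 6 - 5 = 1.
So bidding 7 beats truth here (1 > 0).

7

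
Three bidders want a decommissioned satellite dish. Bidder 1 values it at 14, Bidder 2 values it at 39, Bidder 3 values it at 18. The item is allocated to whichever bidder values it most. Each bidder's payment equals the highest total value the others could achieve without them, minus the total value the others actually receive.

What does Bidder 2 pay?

18

Bidder 2 has the highest value and receives the item.
Without Bidder 2, the item would go to the next-highest value, 18, so the others could achieve 18.
With Bidder 2 present and winning, the others receive nothing, so their total is 0.
Payment = 18 - 0 = 18.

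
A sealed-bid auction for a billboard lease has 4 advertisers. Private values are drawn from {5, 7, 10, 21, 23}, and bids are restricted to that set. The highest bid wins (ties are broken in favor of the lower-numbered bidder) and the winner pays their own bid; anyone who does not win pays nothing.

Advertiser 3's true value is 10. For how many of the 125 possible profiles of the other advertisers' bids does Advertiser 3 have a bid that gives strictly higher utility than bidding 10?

2

Others bid (5, 5, 5): truth gives 0; bid 7 gives 3 > 0. Violating.
Others bid (5, 5, 7): truth gives 0; bid 7 gives 3 > 0. Violating.
Others bid (5, 5, 10): truth gives 0; no alternative beats it.
Others bid (5, 5, 21): truth gives 0; no alternative beats it.
(Checking all 125 profiles: 2 have a profitable deviation, 123 do not.)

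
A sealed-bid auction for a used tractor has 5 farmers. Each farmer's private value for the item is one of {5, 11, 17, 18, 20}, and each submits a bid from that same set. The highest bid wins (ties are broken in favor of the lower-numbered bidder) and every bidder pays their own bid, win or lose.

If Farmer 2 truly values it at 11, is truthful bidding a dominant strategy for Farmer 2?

Consider the case where Farmer 1 bids 5, Farmer 3 bids 5, Farmer 4 bids 5 and Farmer 5 bids 17.
Truthful bid 11: loses but pays 11, utility -11.
Bid 5 instead: loses but pays 5, utility -5.
Since -5 > -11, bidding 5 is strictly better here, so truthful bidding is not dominant.

No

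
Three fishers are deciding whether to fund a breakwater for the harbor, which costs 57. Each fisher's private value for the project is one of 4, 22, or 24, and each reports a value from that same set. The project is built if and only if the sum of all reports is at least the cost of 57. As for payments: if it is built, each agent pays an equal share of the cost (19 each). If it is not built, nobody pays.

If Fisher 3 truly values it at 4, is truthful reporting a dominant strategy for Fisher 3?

Check each profile of the others' reports and compare truth against every alternative report.
Others report (22, 22): truth gives 0, best alternative gives -15.
Others report (22, 24): truth gives 0, best alternative gives -15.
Others report (24, 22): truth gives 0, best alternative gives -15.
Others report (24, 24): truth gives 0, best alternative gives -15.
Others report (4, 4): truth gives 0, best alternative gives 0.
Others report (4, 22): truth gives 0, best alternative gives 0.
(Remaining 3 profiles checked similarly; truth is weakly best in each.)
In every case the truthful report is at least as good as any alternative, so it is a dominant strategy.

Yes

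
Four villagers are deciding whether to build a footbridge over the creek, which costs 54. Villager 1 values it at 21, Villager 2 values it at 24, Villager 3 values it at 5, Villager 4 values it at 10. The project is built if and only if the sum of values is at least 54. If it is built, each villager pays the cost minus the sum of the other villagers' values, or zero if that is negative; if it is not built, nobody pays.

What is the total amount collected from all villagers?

Total value 60 ≥ cost 54, so it is built.
Villager 1: others sum to 39; max(0, 54 - 39) = 15.
Villager 2: others sum to 36; max(0, 54 - 36) = 18.
Villager 3: others sum to 55; max(0, 54 - 55) = 0.
Villager 4: others sum to 50; max(0, 54 - 50) = 4.
Total collected = 15 + 18 + 0 + 4 = 37.

37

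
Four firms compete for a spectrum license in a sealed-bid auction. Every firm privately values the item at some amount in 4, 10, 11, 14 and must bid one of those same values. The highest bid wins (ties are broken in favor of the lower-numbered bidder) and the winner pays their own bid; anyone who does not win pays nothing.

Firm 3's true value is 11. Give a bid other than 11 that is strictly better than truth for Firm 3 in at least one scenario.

10

Suppose Firm 1 bids 4, Firm 2 bids 4 and Firm 4 bids 4.
Bid 11: wins, pays 11, utility 11 - 11 = 0.
Bid 10: wins, pays 10, utility 11 - 10 = 1.
So bidding 10 beats truth here (1 > 0).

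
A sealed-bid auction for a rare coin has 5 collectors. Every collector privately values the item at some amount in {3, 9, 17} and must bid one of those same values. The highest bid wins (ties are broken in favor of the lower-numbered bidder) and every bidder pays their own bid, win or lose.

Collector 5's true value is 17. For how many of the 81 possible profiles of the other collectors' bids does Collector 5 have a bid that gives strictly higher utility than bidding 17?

Others bid (3, 3, 3, 3): truth gives 0; bid 9 gives 8 > 0. Violating.
Others bid (3, 3, 3, 17): truth gives -17; bid 3 gives -3 > -17. Violating.
Others bid (3, 3, 9, 17): truth gives -17; bid 3 gives -3 > -17. Violating.
Others bid (3, 3, 17, 3): truth gives -17; bid 3 gives -3 > -17. Violating.
Others bid (3, 3, 3, 9): truth gives 0; no alternative beats it.
Others bid (3, 3, 9, 3): truth gives 0; no alternative beats it.
(Checking all 81 profiles: 66 have a profitable deviation, 15 do not.)

66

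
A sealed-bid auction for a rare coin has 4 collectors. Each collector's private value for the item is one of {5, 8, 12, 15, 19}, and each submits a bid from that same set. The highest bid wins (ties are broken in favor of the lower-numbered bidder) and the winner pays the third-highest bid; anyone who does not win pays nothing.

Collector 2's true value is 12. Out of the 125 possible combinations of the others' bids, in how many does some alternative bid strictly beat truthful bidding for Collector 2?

Others bid (5, 5, 15): truth gives 0; bid 15 gives 7 > 0. Violating.
Others bid (5, 5, 19): truth gives 0; bid 19 gives 7 > 0. Violating.
Others bid (5, 8, 15): truth gives 0; bid 15 gives 4 > 0. Violating.
Others bid (5, 8, 19): truth gives 0; bid 19 gives 4 > 0. Violating.
Others bid (5, 5, 5): truth gives 7; no alternative beats it.
Others bid (5, 5, 8): truth gives 7; no alternative beats it.
(Checking all 125 profiles: 24 have a profitable deviation, 101 do not.)

24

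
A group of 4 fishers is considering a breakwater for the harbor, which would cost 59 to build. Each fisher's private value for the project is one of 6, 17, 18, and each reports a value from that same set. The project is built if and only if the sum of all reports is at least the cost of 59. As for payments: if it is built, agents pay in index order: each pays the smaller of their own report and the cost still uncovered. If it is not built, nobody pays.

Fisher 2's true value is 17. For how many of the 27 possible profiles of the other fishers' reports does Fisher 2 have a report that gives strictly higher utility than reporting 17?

Others report (17, 18, 18): truth gives 0; report 6 gives 11 > 0. Violating.
Others report (18, 17, 18): truth gives 0; report 6 gives 11 > 0. Violating.
Others report (18, 18, 17): truth gives 0; report 6 gives 11 > 0. Violating.
Others report (18, 18, 18): truth gives 0; report 6 gives 11 > 0. Violating.
Others report (6, 6, 6): truth gives 0; no alternative beats it.
Others report (6, 6, 17): truth gives 0; no alternative beats it.
(Checking all 27 profiles: 4 have a profitable deviation, 23 do not.)

4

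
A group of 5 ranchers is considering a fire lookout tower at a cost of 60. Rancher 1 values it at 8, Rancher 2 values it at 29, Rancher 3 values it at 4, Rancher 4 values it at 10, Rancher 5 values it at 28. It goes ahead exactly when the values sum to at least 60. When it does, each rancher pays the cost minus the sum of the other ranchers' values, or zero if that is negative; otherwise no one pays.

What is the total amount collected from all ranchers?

19

Total value 79 ≥ cost 60, so it is built.
Rancher 1: others sum to 71; max(0, 60 - 71) = 0.
Rancher 2: others sum to 50; max(0, 60 - 50) = 10.
Rancher 3: others sum to 75; max(0, 60 - 75) = 0.
Rancher 4: others sum to 69; max(0, 60 - 69) = 0.
Rancher 5: others sum to 51; max(0, 60 - 51) = 9.
Total collected = 0 + 10 + 0 + 0 + 9 = 19.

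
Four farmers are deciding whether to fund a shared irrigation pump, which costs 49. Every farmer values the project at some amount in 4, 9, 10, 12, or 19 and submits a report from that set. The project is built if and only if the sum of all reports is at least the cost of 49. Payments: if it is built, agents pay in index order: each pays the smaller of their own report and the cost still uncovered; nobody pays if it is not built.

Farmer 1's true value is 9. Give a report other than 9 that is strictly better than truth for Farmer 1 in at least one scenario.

Suppose Farmer 2 reports 9, Farmer 3 reports 19 and Farmer 4 reports 19.
Report 9: project built, pays 9, utility 9 - 9 = 0.
Report 4: project built, pays 4, utility 9 - 4 = 5.
So reporting 4 beats truth here (5 > 0).

4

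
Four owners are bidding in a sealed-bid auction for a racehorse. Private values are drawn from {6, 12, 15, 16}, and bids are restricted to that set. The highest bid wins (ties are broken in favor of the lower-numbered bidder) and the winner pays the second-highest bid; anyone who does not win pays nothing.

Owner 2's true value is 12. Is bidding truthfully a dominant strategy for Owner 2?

Check each profile of the others' bids and compare truth against every alternative bid.
Others bid (6, 6, 6): truth gives 6, best alternative gives 6.
Others bid (6, 6, 12): truth gives 0, best alternative gives 0.
Others bid (6, 6, 15): truth gives 0, best alternative gives 0.
Others bid (6, 6, 16): truth gives 0, best alternative gives 0.
Others bid (6, 12, 6): truth gives 0, best alternative gives 0.
Others bid (6, 12, 12): truth gives 0, best alternative gives 0.
(Remaining 58 profiles checked similarly; truth is weakly best in each.)
In every case the truthful bid is at least as good as any alternative, so it is a dominant strategy.

Yes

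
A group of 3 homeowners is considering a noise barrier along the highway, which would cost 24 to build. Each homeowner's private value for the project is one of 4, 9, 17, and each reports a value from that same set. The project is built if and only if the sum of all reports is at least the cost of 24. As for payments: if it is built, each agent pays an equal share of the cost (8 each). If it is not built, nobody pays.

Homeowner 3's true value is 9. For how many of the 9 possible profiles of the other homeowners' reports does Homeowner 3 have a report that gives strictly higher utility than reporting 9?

3

Others report (4, 4): truth gives 0; report 17 gives 1 > 0. Violating.
Others report (4, 9): truth gives 0; report 17 gives 1 > 0. Violating.
Others report (9, 4): truth gives 0; report 17 gives 1 > 0. Violating.
Others report (4, 17): truth gives 1; no alternative beats it.
Others report (9, 9): truth gives 1; no alternative beats it.
(Checking all 9 profiles: 3 have a profitable deviation, 6 do not.)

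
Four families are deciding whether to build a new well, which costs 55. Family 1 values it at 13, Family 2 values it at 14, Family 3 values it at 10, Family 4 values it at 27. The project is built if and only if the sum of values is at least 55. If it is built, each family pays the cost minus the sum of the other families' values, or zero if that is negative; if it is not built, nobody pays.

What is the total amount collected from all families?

28

Total value 64 ≥ cost 55, so it is built.
Family 1: others sum to 51; max(0, 55 - 51) = 4.
Family 2: others sum to 50; max(0, 55 - 50) = 5.
Family 3: others sum to 54; max(0, 55 - 54) = 1.
Family 4: others sum to 37; max(0, 55 - 37) = 18.
Total collected = 4 + 5 + 1 + 18 = 28.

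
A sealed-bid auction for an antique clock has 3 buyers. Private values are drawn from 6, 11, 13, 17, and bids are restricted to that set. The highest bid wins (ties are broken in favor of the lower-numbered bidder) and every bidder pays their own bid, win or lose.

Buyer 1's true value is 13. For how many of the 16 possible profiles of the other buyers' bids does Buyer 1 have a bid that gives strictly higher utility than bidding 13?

Others bid (6, 6): truth gives 0; bid 6 gives 7 > 0. Violating.
Others bid (6, 11): truth gives 0; bid 11 gives 2 > 0. Violating.
Others bid (6, 17): truth gives -13; bid 17 gives -4 > -13. Violating.
Others bid (11, 6): truth gives 0; bid 11 gives 2 > 0. Violating.
Others bid (6, 13): truth gives 0; no alternative beats it.
Others bid (11, 13): truth gives 0; no alternative beats it.
(Checking all 16 profiles: 11 have a profitable deviation, 5 do not.)

11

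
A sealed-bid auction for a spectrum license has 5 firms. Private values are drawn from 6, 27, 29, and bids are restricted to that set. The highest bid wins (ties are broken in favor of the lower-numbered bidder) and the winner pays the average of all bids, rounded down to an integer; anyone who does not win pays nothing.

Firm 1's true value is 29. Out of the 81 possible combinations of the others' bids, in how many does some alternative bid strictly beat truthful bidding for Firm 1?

Others bid (6, 6, 6, 6): truth gives 19; bid 6 gives 23 > 19. Violating.
Others bid (6, 6, 27, 27): truth gives 10; bid 27 gives 11 > 10. Violating.
Others bid (6, 27, 6, 27): truth gives 10; bid 27 gives 11 > 10. Violating.
Others bid (6, 27, 27, 6): truth gives 10; bid 27 gives 11 > 10. Violating.
Others bid (6, 6, 6, 27): truth gives 15; no alternative beats it.
Others bid (6, 6, 6, 29): truth gives 14; no alternative beats it.
(Checking all 81 profiles: 11 have a profitable deviation, 70 do not.)

11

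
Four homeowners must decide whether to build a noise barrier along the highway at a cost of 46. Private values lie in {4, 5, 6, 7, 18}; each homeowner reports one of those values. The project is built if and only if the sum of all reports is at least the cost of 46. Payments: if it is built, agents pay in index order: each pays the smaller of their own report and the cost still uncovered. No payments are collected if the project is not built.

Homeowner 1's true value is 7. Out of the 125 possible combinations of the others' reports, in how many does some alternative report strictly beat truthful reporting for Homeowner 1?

Others report (4, 18, 18): truth gives 0; report 6 gives 1 > 0. Violating.
Others report (5, 18, 18): truth gives 0; report 5 gives 2 > 0. Violating.
Others report (6, 18, 18): truth gives 0; report 4 gives 3 > 0. Violating.
Others report (7, 18, 18): truth gives 0; report 4 gives 3 > 0. Violating.
Others report (4, 4, 4): truth gives 0; no alternative beats it.
Others report (4, 4, 5): truth gives 0; no alternative beats it.
(Checking all 125 profiles: 13 have a profitable deviation, 112 do not.)

13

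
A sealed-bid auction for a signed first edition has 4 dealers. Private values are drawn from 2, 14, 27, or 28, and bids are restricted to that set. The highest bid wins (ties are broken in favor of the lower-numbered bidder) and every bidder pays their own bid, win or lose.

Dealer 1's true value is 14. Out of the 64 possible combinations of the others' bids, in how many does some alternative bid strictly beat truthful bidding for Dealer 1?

Others bid (2, 2, 2): truth gives 0; bid 2 gives 12 > 0. Violating.
Others bid (2, 2, 27): truth gives -14; bid 2 gives -2 > -14. Violating.
Others bid (2, 2, 28): truth gives -14; bid 2 gives -2 > -14. Violating.
Others bid (2, 14, 27): truth gives -14; bid 2 gives -2 > -14. Violating.
Others bid (2, 2, 14): truth gives 0; no alternative beats it.
Others bid (2, 14, 2): truth gives 0; no alternative beats it.
(Checking all 64 profiles: 57 have a profitable deviation, 7 do not.)

57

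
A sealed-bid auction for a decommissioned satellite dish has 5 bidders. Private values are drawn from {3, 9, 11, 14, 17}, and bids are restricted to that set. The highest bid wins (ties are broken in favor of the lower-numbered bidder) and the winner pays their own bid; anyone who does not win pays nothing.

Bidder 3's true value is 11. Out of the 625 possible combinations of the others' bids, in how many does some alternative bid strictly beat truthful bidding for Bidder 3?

4

Others bid (3, 3, 3, 3): truth gives 0; bid 9 gives 2 > 0. Violating.
Others bid (3, 3, 3, 9): truth gives 0; bid 9 gives 2 > 0. Violating.
Others bid (3, 3, 9, 3): truth gives 0; bid 9 gives 2 > 0. Violating.
Others bid (3, 3, 9, 9): truth gives 0; bid 9 gives 2 > 0. Violating.
Others bid (3, 3, 3, 11): truth gives 0; no alternative beats it.
Others bid (3, 3, 3, 14): truth gives 0; no alternative beats it.
(Checking all 625 profiles: 4 have a profitable deviation, 621 do not.)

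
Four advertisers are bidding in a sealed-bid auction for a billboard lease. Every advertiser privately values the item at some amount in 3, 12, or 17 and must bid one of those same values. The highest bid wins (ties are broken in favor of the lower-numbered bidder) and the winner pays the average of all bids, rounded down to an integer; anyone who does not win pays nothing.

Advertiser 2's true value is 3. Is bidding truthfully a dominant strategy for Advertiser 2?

Yes

Check each profile of the others' bids and compare truth against every alternative bid.
Others bid (3, 12, 12): truth gives 0, best alternative gives -6.
Others bid (3, 3, 12): truth gives 0, best alternative gives -4.
Others bid (3, 12, 3): truth gives 0, best alternative gives -4.
Others bid (3, 3, 3): truth gives 0, best alternative gives -2.
Others bid (3, 3, 17): truth gives 0, best alternative gives 0.
Others bid (3, 12, 17): truth gives 0, best alternative gives 0.
(Remaining 21 profiles checked similarly; truth is weakly best in each.)
In every case the truthful bid is at least as good as any alternative, so it is a dominant strategy.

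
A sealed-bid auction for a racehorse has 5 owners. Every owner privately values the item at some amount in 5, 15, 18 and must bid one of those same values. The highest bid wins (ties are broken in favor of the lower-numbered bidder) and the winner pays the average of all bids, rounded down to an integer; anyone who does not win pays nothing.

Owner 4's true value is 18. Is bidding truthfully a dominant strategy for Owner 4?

Yes

Check each profile of the others' bids and compare truth against every alternative bid.
Others bid (5, 5, 15, 5): truth gives 9, best alternative gives 0.
Others bid (5, 15, 5, 5): truth gives 9, best alternative gives 0.
Others bid (15, 5, 5, 5): truth gives 9, best alternative gives 0.
Others bid (5, 5, 5, 18): truth gives 8, best alternative gives 0.
Others bid (5, 5, 15, 15): truth gives 7, best alternative gives 0.
Others bid (5, 15, 5, 15): truth gives 7, best alternative gives 0.
(Remaining 75 profiles checked similarly; truth is weakly best in each.)
In every case the truthful bid is at least as good as any alternative, so it is a dominant strategy.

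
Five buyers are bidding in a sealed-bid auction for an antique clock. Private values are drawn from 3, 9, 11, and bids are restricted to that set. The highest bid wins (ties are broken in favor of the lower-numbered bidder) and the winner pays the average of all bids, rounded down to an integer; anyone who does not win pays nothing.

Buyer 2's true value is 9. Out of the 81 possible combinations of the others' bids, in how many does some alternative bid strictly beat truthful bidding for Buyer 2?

31

Others bid (3, 3, 3, 11): truth gives 0; bid 11 gives 3 > 0. Violating.
Others bid (3, 3, 9, 11): truth gives 0; bid 11 gives 2 > 0. Violating.
Others bid (3, 3, 11, 3): truth gives 0; bid 11 gives 3 > 0. Violating.
Others bid (3, 3, 11, 9): truth gives 0; bid 11 gives 2 > 0. Violating.
Others bid (3, 3, 3, 3): truth gives 5; no alternative beats it.
Others bid (3, 3, 3, 9): truth gives 4; no alternative beats it.
(Checking all 81 profiles: 31 have a profitable deviation, 50 do not.)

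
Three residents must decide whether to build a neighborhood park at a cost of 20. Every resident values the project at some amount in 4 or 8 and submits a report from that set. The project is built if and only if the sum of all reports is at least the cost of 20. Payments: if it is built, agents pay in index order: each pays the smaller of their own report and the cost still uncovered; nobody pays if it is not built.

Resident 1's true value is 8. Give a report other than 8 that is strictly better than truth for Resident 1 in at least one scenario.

4

Suppose Resident 2 reports 8 and Resident 3 reports 8.
Report 8: project built, pays 8, utility 8 - 8 = 0.
Report 4: project built, pays 4, utility 8 - 4 = 4.
So reporting 4 beats truth here (4 > 0).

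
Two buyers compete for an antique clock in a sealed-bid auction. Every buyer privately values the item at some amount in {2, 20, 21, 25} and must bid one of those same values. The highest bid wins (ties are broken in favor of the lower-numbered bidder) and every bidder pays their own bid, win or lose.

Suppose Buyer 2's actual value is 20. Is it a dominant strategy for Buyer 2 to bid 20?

Consider the case where Buyer 1 bids 20.
Truthful bid 20: loses but pays 20, utility -20.
Bid 2 instead: loses but pays 2, utility -2.
Since -2 > -20, bidding 2 is strictly better here, so truthful bidding is not dominant.

No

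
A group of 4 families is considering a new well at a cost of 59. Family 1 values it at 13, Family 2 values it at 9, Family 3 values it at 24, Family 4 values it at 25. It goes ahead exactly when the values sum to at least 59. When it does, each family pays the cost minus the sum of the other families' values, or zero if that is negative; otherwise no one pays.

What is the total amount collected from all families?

26

Total value 71 ≥ cost 59, so it is built.
Family 1: others sum to 58; max(0, 59 - 58) = 1.
Family 2: others sum to 62; max(0, 59 - 62) = 0.
Family 3: others sum to 47; max(0, 59 - 47) = 12.
Family 4: others sum to 46; max(0, 59 - 46) = 13.
Total collected = 1 + 0 + 12 + 13 = 26.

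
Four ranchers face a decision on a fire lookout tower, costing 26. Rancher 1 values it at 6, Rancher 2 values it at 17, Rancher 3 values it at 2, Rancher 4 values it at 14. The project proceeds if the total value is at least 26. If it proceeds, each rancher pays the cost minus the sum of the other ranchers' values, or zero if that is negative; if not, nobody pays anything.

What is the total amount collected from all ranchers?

5

Total value 39 ≥ cost 26, so it is built.
Rancher 1: others sum to 33; max(0, 26 - 33) = 0.
Rancher 2: others sum to 22; max(0, 26 - 22) = 4.
Rancher 3: others sum to 37; max(0, 26 - 37) = 0.
Rancher 4: others sum to 25; max(0, 26 - 25) = 1.
Total collected = 0 + 4 + 0 + 1 = 5.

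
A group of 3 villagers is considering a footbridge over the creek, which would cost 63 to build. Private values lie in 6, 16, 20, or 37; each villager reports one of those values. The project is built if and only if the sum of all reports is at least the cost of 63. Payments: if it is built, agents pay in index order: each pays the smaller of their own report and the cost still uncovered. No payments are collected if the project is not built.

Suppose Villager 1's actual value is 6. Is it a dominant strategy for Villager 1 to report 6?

Check each profile of the others' reports and compare truth against every alternative report.
Others report (16, 37): truth gives 0, best alternative gives -10.
Others report (20, 37): truth gives 0, best alternative gives -10.
Others report (37, 16): truth gives 0, best alternative gives -10.
Others report (37, 20): truth gives 0, best alternative gives -10.
Others report (37, 37): truth gives 0, best alternative gives -10.
Others report (6, 6): truth gives 0, best alternative gives 0.
(Remaining 10 profiles checked similarly; truth is weakly best in each.)
In every case the truthful report is at least as good as any alternative, so it is a dominant strategy.

Yes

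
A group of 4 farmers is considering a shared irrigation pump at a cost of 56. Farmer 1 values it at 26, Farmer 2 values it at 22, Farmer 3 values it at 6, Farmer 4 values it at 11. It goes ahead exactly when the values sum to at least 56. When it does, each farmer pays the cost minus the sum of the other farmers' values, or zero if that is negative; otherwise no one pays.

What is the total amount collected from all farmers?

Total value 65 ≥ cost 56, so it is built.
Farmer 1: others sum to 39; max(0, 56 - 39) = 17.
Farmer 2: others sum to 43; max(0, 56 - 43) = 13.
Farmer 3: others sum to 59; max(0, 56 - 59) = 0.
Farmer 4: others sum to 54; max(0, 56 - 54) = 2.
Total collected = 17 + 13 + 0 + 2 = 32.

32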